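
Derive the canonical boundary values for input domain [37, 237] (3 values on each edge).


Range: [37, 237]
Boundaries: just below min, min, min+1, max-1, max, just above max
Values: [36, 37, 38, 236, 237, 238]

[36, 37, 38, 236, 237, 238]


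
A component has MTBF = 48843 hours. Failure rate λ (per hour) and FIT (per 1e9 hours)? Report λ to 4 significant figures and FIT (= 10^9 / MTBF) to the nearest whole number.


Formula: λ = 1 / MTBF; FIT = λ × 1e9 = 1e9 / MTBF
λ = 1 / 48843 ≈ 2.047e-05 failures/hour
FIT = 1e9 / 48843 ≈ 20474 failures per 1e9 hours (nearest whole number)

λ = 2.047e-05 /h, FIT = 20474


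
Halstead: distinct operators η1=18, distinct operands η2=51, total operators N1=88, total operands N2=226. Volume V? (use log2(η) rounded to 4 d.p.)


Formula: V = N * log2(η), where N = N1 + N2 and η = η1 + η2
η = 18 + 51 = 69
N = 88 + 226 = 314
log2(69) ≈ 6.1085
V = 314 * 6.1085 = 1918.07

1918.07


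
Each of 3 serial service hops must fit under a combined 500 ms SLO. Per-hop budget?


Formula: per_stage = total_budget / stages
per_stage = 500 / 3
per_stage = 166.67 ms

166.67 ms


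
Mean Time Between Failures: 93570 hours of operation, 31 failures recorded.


Formula: MTBF = Total operating time / Number of failures
MTBF = 93570 / 31
MTBF = 3018.39 hours

3018.39 hours


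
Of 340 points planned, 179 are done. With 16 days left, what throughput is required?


Formula: Required rate = Remaining points / Days left
Remaining = 340 - 179 = 161 points
Required rate = 161 / 16 = 10.06 points/day

10.06 points/day


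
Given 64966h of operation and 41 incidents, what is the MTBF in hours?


Formula: MTBF = Total operating time / Number of failures
MTBF = 64966 / 41
MTBF = 1584.54 hours

1584.54 hours


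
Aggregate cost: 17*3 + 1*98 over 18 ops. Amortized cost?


Formula: Amortized cost = Total cost / Operations
Total cost = (17 * 3) + (1 * 98)
Total cost = 51 + 98 = 149
Amortized = 149 / 18 = 8.2778

8.2778


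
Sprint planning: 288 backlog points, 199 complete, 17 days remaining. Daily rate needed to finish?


Formula: Required rate = Remaining points / Days left
Remaining = 288 - 199 = 89 points
Required rate = 89 / 17 = 5.24 points/day

5.24 points/day


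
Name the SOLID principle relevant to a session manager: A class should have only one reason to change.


This describes the Single Responsibility Principle (SRP)

Single Responsibility Principle (SRP)


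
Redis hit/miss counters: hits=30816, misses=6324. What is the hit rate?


Formula: hit rate = hits / (hits + misses) * 100
hit rate = 30816 / (30816 + 6324) * 100
hit rate = 30816 / 37140 * 100
hit rate = 82.97%

82.97%


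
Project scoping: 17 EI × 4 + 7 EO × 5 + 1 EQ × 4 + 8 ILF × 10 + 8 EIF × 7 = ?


UFP = EI*4 + EO*5 + EQ*4 + ILF*10 + EIF*7
UFP = 17*4 + 7*5 + 1*4 + 8*10 + 8*7
UFP = 68 + 35 + 4 + 80 + 56
UFP = 243

243


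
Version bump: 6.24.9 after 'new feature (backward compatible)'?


Current: 6.24.9
Change category: 'new feature (backward compatible)' → minor bump
SemVer rule: minor bump → increment MINOR, reset PATCH to 0 (MAJOR unchanged)
New: 6.25.0

6.25.0


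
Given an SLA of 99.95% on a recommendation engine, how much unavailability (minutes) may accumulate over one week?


Formula: allowed downtime = period * (100 - SLA) / 100
Period (week) = 10080 minutes
Unavailability fraction = (100 - 99.95) / 100
Allowed downtime = 10080 * (100 - 99.95) / 100
Allowed downtime = 5.04 minutes

5.04 minutes


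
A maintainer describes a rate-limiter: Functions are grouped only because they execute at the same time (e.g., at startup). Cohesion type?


Reasoning: Related by timing only
Type: Temporal cohesion

Temporal cohesion


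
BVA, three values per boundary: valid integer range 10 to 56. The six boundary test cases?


Range: [10, 56]
Boundaries: just below min, min, min+1, max-1, max, just above max
Values: [9, 10, 11, 55, 56, 57]

[9, 10, 11, 55, 56, 57]


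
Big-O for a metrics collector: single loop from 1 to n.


Reasoning: one pass through n items
Complexity: O(n)

O(n)


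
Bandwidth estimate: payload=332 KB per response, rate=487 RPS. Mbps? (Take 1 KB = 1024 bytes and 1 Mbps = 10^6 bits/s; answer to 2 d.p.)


Formula: Mbps = payload_bytes * RPS * 8 / 1e6
Payload per request = 332 KB = 332 * 1024 = 339968 bytes
Total bytes/sec = 339968 * 487 = 165564416
Total bits/sec = 165564416 * 8 = 1324515328
Mbps = 1324515328 / 1e6 = 1324.52

1324.52 Mbps


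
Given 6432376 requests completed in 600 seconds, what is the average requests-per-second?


Formula: throughput = requests / seconds
throughput = 6432376 / 600
throughput = 10720.63 requests/second

10720.63 requests/second


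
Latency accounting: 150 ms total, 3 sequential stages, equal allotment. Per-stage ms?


Formula: per_stage = total_budget / stages
per_stage = 150 / 3
per_stage = 50.0 ms

50.0 ms


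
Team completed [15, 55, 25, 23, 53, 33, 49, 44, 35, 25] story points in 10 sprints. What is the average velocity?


Formula: Avg velocity = Total points / Number of sprints
Points: [15, 55, 25, 23, 53, 33, 49, 44, 35, 25]
Sum = 15 + 55 + 25 + 23 + 53 + 33 + 49 + 44 + 35 + 25 = 357
Avg velocity = 357 / 10 = 35.7 points/sprint

35.7 points/sprint


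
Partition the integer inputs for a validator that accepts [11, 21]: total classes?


Valid range: [11, 21]
Class 1: x < 11 — invalid
Class 2: 11 ≤ x ≤ 21 — valid
Class 3: x > 21 — invalid
Total equivalence classes: 3

3 equivalence classes


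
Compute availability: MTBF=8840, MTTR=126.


Availability = MTBF / (MTBF + MTTR)
Availability = 8840 / (8840 + 126)
Availability = 8840 / 8966
Availability = 98.5947%

98.5947%


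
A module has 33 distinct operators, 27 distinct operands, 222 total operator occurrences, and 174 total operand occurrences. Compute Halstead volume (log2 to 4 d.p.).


Formula: V = N * log2(η), where N = N1 + N2 and η = η1 + η2
η = 33 + 27 = 60
N = 222 + 174 = 396
log2(60) ≈ 5.9069
V = 396 * 5.9069 = 2339.13

2339.13


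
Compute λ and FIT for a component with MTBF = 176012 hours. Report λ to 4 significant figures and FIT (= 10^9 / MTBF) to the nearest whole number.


Formula: λ = 1 / MTBF; FIT = λ × 1e9 = 1e9 / MTBF
λ = 1 / 176012 ≈ 5.681e-06 failures/hour
FIT = 1e9 / 176012 ≈ 5681 failures per 1e9 hours (nearest whole number)

λ = 5.681e-06 /h, FIT = 5681


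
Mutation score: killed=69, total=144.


Mutation score = killed / total * 100
Mutation score = 69 / 144 * 100
Mutation score = 47.92%

47.92%


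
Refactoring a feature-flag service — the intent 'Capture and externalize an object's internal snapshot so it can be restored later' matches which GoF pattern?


This matches the Memento pattern

Memento


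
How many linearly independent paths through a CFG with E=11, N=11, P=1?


Formula: V(G) = E - N + 2P
V(G) = 11 - 11 + 2*1
V(G) = 0 + 2
V(G) = 2

2


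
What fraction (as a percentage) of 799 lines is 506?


Coverage = covered / total * 100
Coverage = 506 / 799 * 100
Coverage = 63.33%

63.33%


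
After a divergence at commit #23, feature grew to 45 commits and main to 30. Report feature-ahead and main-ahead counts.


Common ancestor: commit #23
feature commits after divergence: 45 - 23 = 22
main commits after divergence: 30 - 23 = 7
feature is 22 commits ahead of main
main is 7 commits ahead of feature

feature ahead: 22, main ahead: 7


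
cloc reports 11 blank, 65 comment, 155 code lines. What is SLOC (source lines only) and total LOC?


Total LOC = blank + comment + code
Total LOC = 11 + 65 + 155 = 231
SLOC (source only) = code = 155

Total LOC: 231, SLOC: 155


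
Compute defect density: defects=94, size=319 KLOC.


Defect density = defects / KLOC
Defect density = 94 / 319
Defect density = 0.295 defects/KLOC

0.295 defects/KLOC


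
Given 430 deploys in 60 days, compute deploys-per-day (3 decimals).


Formula: deployments per day = releases / days
= 430 / 60
= 7.167 deploys/day
(equivalently, 50.17 deploys/week)

7.167 deploys/day


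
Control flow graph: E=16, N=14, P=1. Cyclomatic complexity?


Formula: V(G) = E - N + 2P
V(G) = 16 - 14 + 2*1
V(G) = 2 + 2
V(G) = 4

4


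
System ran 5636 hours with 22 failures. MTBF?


Formula: MTBF = Total operating time / Number of failures
MTBF = 5636 / 22
MTBF = 256.18 hours

256.18 hours


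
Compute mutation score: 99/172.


Mutation score = killed / total * 100
Mutation score = 99 / 172 * 100
Mutation score = 57.56%

57.56%


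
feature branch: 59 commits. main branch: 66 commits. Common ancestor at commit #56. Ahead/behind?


Common ancestor: commit #56
feature commits after divergence: 59 - 56 = 3
main commits after divergence: 66 - 56 = 10
feature is 3 commits ahead of main
main is 10 commits ahead of feature

feature ahead: 3, main ahead: 10


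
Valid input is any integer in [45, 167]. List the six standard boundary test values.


Range: [45, 167]
Boundaries: just below min, min, min+1, max-1, max, just above max
Values: [44, 45, 46, 166, 167, 168]

[44, 45, 46, 166, 167, 168]


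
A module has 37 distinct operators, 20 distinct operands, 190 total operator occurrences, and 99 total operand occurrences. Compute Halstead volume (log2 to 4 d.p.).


Formula: V = N * log2(η), where N = N1 + N2 and η = η1 + η2
η = 37 + 20 = 57
N = 190 + 99 = 289
log2(57) ≈ 5.8329
V = 289 * 5.8329 = 1685.71

1685.71


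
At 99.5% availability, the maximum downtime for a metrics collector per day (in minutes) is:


Formula: allowed downtime = period * (100 - SLA) / 100
Period (day) = 1440 minutes
Unavailability fraction = (100 - 99.5) / 100
Allowed downtime = 1440 * (100 - 99.5) / 100
Allowed downtime = 7.2 minutes

7.2 minutes


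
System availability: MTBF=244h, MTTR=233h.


Availability = MTBF / (MTBF + MTTR)
Availability = 244 / (244 + 233)
Availability = 244 / 477
Availability = 51.153%

51.153%


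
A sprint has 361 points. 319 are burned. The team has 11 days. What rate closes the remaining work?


Formula: Required rate = Remaining points / Days left
Remaining = 361 - 319 = 42 points
Required rate = 42 / 11 = 3.82 points/day

3.82 points/day


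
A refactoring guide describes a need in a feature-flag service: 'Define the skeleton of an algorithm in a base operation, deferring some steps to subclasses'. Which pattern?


This matches the Template Method pattern

Template Method


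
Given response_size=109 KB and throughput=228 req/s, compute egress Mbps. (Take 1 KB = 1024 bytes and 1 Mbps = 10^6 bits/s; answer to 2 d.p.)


Formula: Mbps = payload_bytes * RPS * 8 / 1e6
Payload per request = 109 KB = 109 * 1024 = 111616 bytes
Total bytes/sec = 111616 * 228 = 25448448
Total bits/sec = 25448448 * 8 = 203587584
Mbps = 203587584 / 1e6 = 203.59

203.59 Mbps


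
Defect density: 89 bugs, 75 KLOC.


Defect density = defects / KLOC
Defect density = 89 / 75
Defect density = 1.187 defects/KLOC

1.187 defects/KLOC


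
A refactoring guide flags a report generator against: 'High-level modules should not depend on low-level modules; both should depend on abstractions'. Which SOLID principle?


This describes the Dependency Inversion Principle (DIP)

Dependency Inversion Principle (DIP)


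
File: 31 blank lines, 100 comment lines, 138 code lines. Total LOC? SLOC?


Total LOC = blank + comment + code
Total LOC = 31 + 100 + 138 = 269
SLOC (source only) = code = 138

Total LOC: 269, SLOC: 138


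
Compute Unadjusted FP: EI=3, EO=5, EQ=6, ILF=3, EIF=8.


UFP = EI*4 + EO*5 + EQ*4 + ILF*10 + EIF*7
UFP = 3*4 + 5*5 + 6*4 + 3*10 + 8*7
UFP = 12 + 25 + 24 + 30 + 56
UFP = 147

147


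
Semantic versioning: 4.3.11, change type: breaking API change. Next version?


Current: 4.3.11
Change category: 'breaking API change' → major bump
SemVer rule: major bump → increment MAJOR, reset MINOR and PATCH to 0
New: 5.0.0

5.0.0


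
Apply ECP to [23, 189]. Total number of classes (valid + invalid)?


Valid range: [23, 189]
Class 1: x < 23 — invalid
Class 2: 23 ≤ x ≤ 189 — valid
Class 3: x > 189 — invalid
Total equivalence classes: 3

3 equivalence classes


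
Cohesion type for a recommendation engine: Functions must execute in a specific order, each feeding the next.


Reasoning: Output of one is input to next
Type: Sequential cohesion

Sequential cohesion


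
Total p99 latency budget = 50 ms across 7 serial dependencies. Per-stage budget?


Formula: per_stage = total_budget / stages
per_stage = 50 / 7
per_stage = 7.14 ms

7.14 ms


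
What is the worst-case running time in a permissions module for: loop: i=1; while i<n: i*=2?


Reasoning: i doubles each step so iterations are log2(n)
Complexity: O(log n)

O(log n)


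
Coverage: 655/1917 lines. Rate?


Coverage = covered / total * 100
Coverage = 655 / 1917 * 100
Coverage = 34.17%

34.17%


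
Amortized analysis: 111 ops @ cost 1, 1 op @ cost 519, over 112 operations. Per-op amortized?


Formula: Amortized cost = Total cost / Operations
Total cost = (111 * 1) + (1 * 519)
Total cost = 111 + 519 = 630
Amortized = 630 / 112 = 5.625

5.625


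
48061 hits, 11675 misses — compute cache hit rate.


Formula: hit rate = hits / (hits + misses) * 100
hit rate = 48061 / (48061 + 11675) * 100
hit rate = 48061 / 59736 * 100
hit rate = 80.46%

80.46%


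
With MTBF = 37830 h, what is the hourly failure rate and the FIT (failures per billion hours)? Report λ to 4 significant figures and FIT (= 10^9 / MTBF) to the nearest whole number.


Formula: λ = 1 / MTBF; FIT = λ × 1e9 = 1e9 / MTBF
λ = 1 / 37830 ≈ 2.643e-05 failures/hour
FIT = 1e9 / 37830 ≈ 26434 failures per 1e9 hours (nearest whole number)

λ = 2.643e-05 /h, FIT = 26434


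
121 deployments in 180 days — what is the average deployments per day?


Formula: deployments per day = releases / days
= 121 / 180
= 0.672 deploys/day
(equivalently, 4.71 deploys/week)

0.672 deploys/day


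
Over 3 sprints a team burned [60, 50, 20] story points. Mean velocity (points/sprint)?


Formula: Avg velocity = Total points / Number of sprints
Points: [60, 50, 20]
Sum = 60 + 50 + 20 = 130
Avg velocity = 130 / 3 = 43.33 points/sprint

43.33 points/sprint


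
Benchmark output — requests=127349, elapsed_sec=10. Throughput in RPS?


Formula: throughput = requests / seconds
throughput = 127349 / 10
throughput = 12734.9 requests/second

12734.9 requests/second


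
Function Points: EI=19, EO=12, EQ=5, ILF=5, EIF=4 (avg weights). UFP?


UFP = EI*4 + EO*5 + EQ*4 + ILF*10 + EIF*7
UFP = 19*4 + 12*5 + 5*4 + 5*10 + 4*7
UFP = 76 + 60 + 20 + 50 + 28
UFP = 234

234


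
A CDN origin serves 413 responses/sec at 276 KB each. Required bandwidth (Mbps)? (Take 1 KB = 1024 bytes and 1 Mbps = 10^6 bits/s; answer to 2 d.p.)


Formula: Mbps = payload_bytes * RPS * 8 / 1e6
Payload per request = 276 KB = 276 * 1024 = 282624 bytes
Total bytes/sec = 282624 * 413 = 116723712
Total bits/sec = 116723712 * 8 = 933789696
Mbps = 933789696 / 1e6 = 933.79

933.79 Mbps


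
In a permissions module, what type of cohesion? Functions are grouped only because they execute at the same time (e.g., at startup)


Reasoning: Related by timing only
Type: Temporal cohesion

Temporal cohesion


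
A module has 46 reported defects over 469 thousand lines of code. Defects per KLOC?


Defect density = defects / KLOC
Defect density = 46 / 469
Defect density = 0.098 defects/KLOC

0.098 defects/KLOC


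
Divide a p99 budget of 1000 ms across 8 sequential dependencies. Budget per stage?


Formula: per_stage = total_budget / stages
per_stage = 1000 / 8
per_stage = 125.0 ms

125.0 ms


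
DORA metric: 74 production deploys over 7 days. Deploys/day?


Formula: deployments per day = releases / days
= 74 / 7
= 10.571 deploys/day
(equivalently, 74.0 deploys/week)

10.571 deploys/day


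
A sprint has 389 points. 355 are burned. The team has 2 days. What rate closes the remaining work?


Formula: Required rate = Remaining points / Days left
Remaining = 389 - 355 = 34 points
Required rate = 34 / 2 = 17.0 points/day

17.0 points/day


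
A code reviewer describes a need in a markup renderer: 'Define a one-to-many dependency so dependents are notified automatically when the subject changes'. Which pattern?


This matches the Observer pattern

Observer


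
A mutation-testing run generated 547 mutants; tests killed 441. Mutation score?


Mutation score = killed / total * 100
Mutation score = 441 / 547 * 100
Mutation score = 80.62%

80.62%


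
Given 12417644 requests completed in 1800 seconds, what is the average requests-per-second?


Formula: throughput = requests / seconds
throughput = 12417644 / 1800
throughput = 6898.69 requests/second

6898.69 requests/second


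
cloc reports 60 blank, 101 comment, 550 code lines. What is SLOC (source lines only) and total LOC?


Total LOC = blank + comment + code
Total LOC = 60 + 101 + 550 = 711
SLOC (source only) = code = 550

Total LOC: 711, SLOC: 550


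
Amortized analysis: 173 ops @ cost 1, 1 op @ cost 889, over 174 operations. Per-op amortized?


Formula: Amortized cost = Total cost / Operations
Total cost = (173 * 1) + (1 * 889)
Total cost = 173 + 889 = 1062
Amortized = 1062 / 174 = 6.1034

6.1034


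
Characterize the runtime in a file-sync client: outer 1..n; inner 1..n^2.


Reasoning: n times n^2
Complexity: O(n^3)

O(n^3)


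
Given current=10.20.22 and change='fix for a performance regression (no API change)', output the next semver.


Current: 10.20.22
Change category: 'fix for a performance regression (no API change)' → patch bump
SemVer rule: patch bump → increment PATCH (MAJOR and MINOR unchanged)
New: 10.20.23

10.20.23


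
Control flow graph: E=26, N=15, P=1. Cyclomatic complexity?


Formula: V(G) = E - N + 2P
V(G) = 26 - 15 + 2*1
V(G) = 11 + 2
V(G) = 13

13


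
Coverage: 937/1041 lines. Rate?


Coverage = covered / total * 100
Coverage = 937 / 1041 * 100
Coverage = 90.01%

90.01%


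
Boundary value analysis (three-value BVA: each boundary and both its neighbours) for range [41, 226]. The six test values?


Range: [41, 226]
Boundaries: just below min, min, min+1, max-1, max, just above max
Values: [40, 41, 42, 225, 226, 227]

[40, 41, 42, 225, 226, 227]


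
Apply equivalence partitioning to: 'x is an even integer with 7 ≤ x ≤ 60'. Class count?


Constraint: even integers in [7, 60]
Class 1: x < 7 — out-of-range invalid
Class 2: x in [7,60] but odd — wrong type invalid
Class 3: x in [7,60] and even — valid
Class 4: x > 60 — out-of-range invalid
Total equivalence classes: 4

4 equivalence classes


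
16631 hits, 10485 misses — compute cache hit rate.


Formula: hit rate = hits / (hits + misses) * 100
hit rate = 16631 / (16631 + 10485) * 100
hit rate = 16631 / 27116 * 100
hit rate = 61.33%

61.33%


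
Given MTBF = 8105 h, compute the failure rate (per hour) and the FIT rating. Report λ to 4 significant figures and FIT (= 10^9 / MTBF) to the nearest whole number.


Formula: λ = 1 / MTBF; FIT = λ × 1e9 = 1e9 / MTBF
λ = 1 / 8105 ≈ 1.234e-04 failures/hour
FIT = 1e9 / 8105 ≈ 123381 failures per 1e9 hours (nearest whole number)

λ = 1.234e-04 /h, FIT = 123381


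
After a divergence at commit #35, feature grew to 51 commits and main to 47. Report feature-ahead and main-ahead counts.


Common ancestor: commit #35
feature commits after divergence: 51 - 35 = 16
main commits after divergence: 47 - 35 = 12
feature is 16 commits ahead of main
main is 12 commits ahead of feature

feature ahead: 16, main ahead: 12


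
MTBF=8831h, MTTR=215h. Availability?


Availability = MTBF / (MTBF + MTTR)
Availability = 8831 / (8831 + 215)
Availability = 8831 / 9046
Availability = 97.6233%

97.6233%


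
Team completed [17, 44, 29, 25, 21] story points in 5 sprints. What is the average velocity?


Formula: Avg velocity = Total points / Number of sprints
Points: [17, 44, 29, 25, 21]
Sum = 17 + 44 + 29 + 25 + 21 = 136
Avg velocity = 136 / 5 = 27.2 points/sprint

27.2 points/sprint


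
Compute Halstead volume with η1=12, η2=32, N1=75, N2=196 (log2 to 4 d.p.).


Formula: V = N * log2(η), where N = N1 + N2 and η = η1 + η2
η = 12 + 32 = 44
N = 75 + 196 = 271
log2(44) ≈ 5.4594
V = 271 * 5.4594 = 1479.50

1479.50


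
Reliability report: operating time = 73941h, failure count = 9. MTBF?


Formula: MTBF = Total operating time / Number of failures
MTBF = 73941 / 9
MTBF = 8215.67 hours

8215.67 hours


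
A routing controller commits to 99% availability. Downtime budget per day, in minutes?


Formula: allowed downtime = period * (100 - SLA) / 100
Period (day) = 1440 minutes
Unavailability fraction = (100 - 99.0) / 100
Allowed downtime = 1440 * (100 - 99.0) / 100
Allowed downtime = 14.4 minutes

14.4 minutes


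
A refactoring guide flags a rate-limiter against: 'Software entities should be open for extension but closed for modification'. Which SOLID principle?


This describes the Open/Closed Principle (OCP)

Open/Closed Principle (OCP)


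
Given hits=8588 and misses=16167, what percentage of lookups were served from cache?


Formula: hit rate = hits / (hits + misses) * 100
hit rate = 8588 / (8588 + 16167) * 100
hit rate = 8588 / 24755 * 100
hit rate = 34.69%

34.69%


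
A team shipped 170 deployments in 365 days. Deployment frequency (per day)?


Formula: deployments per day = releases / days
= 170 / 365
= 0.466 deploys/day
(equivalently, 3.26 deploys/week)

0.466 deploys/day


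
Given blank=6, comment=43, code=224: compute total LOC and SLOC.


Total LOC = blank + comment + code
Total LOC = 6 + 43 + 224 = 273
SLOC (source only) = code = 224

Total LOC: 273, SLOC: 224


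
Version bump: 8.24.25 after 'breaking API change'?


Current: 8.24.25
Change category: 'breaking API change' → major bump
SemVer rule: major bump → increment MAJOR, reset MINOR and PATCH to 0
New: 9.0.0

9.0.0


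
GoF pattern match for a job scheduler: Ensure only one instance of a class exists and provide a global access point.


This matches the Singleton pattern

Singleton


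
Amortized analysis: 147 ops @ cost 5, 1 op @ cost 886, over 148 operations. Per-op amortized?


Formula: Amortized cost = Total cost / Operations
Total cost = (147 * 5) + (1 * 886)
Total cost = 735 + 886 = 1621
Amortized = 1621 / 148 = 10.9527

10.9527


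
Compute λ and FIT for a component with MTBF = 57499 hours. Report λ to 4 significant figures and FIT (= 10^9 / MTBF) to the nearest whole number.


Formula: λ = 1 / MTBF; FIT = λ × 1e9 = 1e9 / MTBF
λ = 1 / 57499 ≈ 1.739e-05 failures/hour
FIT = 1e9 / 57499 ≈ 17392 failures per 1e9 hours (nearest whole number)

λ = 1.739e-05 /h, FIT = 17392


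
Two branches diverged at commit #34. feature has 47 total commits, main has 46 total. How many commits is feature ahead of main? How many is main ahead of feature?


Common ancestor: commit #34
feature commits after divergence: 47 - 34 = 13
main commits after divergence: 46 - 34 = 12
feature is 13 commits ahead of main
main is 12 commits ahead of feature

feature ahead: 13, main ahead: 12


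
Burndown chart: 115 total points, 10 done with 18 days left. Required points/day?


Formula: Required rate = Remaining points / Days left
Remaining = 115 - 10 = 105 points
Required rate = 105 / 18 = 5.83 points/day

5.83 points/day


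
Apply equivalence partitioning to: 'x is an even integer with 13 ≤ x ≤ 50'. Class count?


Constraint: even integers in [13, 50]
Class 1: x < 13 — out-of-range invalid
Class 2: x in [13,50] but odd — wrong type invalid
Class 3: x in [13,50] and even — valid
Class 4: x > 50 — out-of-range invalid
Total equivalence classes: 4

4 equivalence classes


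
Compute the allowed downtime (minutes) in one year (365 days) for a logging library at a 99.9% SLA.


Formula: allowed downtime = period * (100 - SLA) / 100
Period (year (365 days)) = 525600 minutes
Unavailability fraction = (100 - 99.9) / 100
Allowed downtime = 525600 * (100 - 99.9) / 100
Allowed downtime = 525.6 minutes

525.6 minutes


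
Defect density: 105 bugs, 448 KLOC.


Defect density = defects / KLOC
Defect density = 105 / 448
Defect density = 0.234 defects/KLOC

0.234 defects/KLOC


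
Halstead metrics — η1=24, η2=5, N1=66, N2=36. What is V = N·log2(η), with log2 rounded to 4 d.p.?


Formula: V = N * log2(η), where N = N1 + N2 and η = η1 + η2
η = 24 + 5 = 29
N = 66 + 36 = 102
log2(29) ≈ 4.8580
V = 102 * 4.8580 = 495.52

495.52


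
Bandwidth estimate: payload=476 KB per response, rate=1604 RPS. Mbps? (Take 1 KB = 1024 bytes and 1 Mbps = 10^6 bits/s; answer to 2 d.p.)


Formula: Mbps = payload_bytes * RPS * 8 / 1e6
Payload per request = 476 KB = 476 * 1024 = 487424 bytes
Total bytes/sec = 487424 * 1604 = 781828096
Total bits/sec = 781828096 * 8 = 6254624768
Mbps = 6254624768 / 1e6 = 6254.62

6254.62 Mbps


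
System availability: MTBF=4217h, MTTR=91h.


Availability = MTBF / (MTBF + MTTR)
Availability = 4217 / (4217 + 91)
Availability = 4217 / 4308
Availability = 97.8877%

97.8877%


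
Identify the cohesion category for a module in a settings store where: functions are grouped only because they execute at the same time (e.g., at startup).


Reasoning: Related by timing only
Type: Temporal cohesion

Temporal cohesion


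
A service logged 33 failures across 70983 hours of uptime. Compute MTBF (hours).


Formula: MTBF = Total operating time / Number of failures
MTBF = 70983 / 33
MTBF = 2151.0 hours

2151.0 hours


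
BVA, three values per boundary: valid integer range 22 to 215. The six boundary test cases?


Range: [22, 215]
Boundaries: just below min, min, min+1, max-1, max, just above max
Values: [21, 22, 23, 214, 215, 216]

[21, 22, 23, 214, 215, 216]


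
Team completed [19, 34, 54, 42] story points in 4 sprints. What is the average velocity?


Formula: Avg velocity = Total points / Number of sprints
Points: [19, 34, 54, 42]
Sum = 19 + 34 + 54 + 42 = 149
Avg velocity = 149 / 4 = 37.25 points/sprint

37.25 points/sprint


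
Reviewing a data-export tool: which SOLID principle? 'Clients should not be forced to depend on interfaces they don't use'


This describes the Interface Segregation Principle (ISP)

Interface Segregation Principle (ISP)


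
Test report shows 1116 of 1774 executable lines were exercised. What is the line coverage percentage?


Coverage = covered / total * 100
Coverage = 1116 / 1774 * 100
Coverage = 62.91%

62.91%


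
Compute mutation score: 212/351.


Mutation score = killed / total * 100
Mutation score = 212 / 351 * 100
Mutation score = 60.4%

60.4%


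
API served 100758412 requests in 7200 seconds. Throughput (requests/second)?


Formula: throughput = requests / seconds
throughput = 100758412 / 7200
throughput = 13994.22 requests/second

13994.22 requests/second


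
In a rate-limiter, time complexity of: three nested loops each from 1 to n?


Reasoning: three levels of nesting over n
Complexity: O(n^3)

O(n^3)


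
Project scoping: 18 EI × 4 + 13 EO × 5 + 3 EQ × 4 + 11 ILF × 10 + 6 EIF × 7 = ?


UFP = EI*4 + EO*5 + EQ*4 + ILF*10 + EIF*7
UFP = 18*4 + 13*5 + 3*4 + 11*10 + 6*7
UFP = 72 + 65 + 12 + 110 + 42
UFP = 301

301


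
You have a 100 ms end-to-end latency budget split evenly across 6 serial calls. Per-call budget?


Formula: per_stage = total_budget / stages
per_stage = 100 / 6
per_stage = 16.67 ms

16.67 ms


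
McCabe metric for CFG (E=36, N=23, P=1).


Formula: V(G) = E - N + 2P
V(G) = 36 - 23 + 2*1
V(G) = 13 + 2
V(G) = 15

15


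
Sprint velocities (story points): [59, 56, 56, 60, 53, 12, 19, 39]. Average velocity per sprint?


Formula: Avg velocity = Total points / Number of sprints
Points: [59, 56, 56, 60, 53, 12, 19, 39]
Sum = 59 + 56 + 56 + 60 + 53 + 12 + 19 + 39 = 354
Avg velocity = 354 / 8 = 44.25 points/sprint

44.25 points/sprint


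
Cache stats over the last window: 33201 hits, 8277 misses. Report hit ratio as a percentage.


Formula: hit rate = hits / (hits + misses) * 100
hit rate = 33201 / (33201 + 8277) * 100
hit rate = 33201 / 41478 * 100
hit rate = 80.04%

80.04%


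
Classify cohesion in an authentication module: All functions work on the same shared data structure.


Reasoning: Functions share data
Type: Communicational cohesion

Communicational cohesion


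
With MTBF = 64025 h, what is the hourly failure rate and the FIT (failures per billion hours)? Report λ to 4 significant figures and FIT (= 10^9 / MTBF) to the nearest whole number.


Formula: λ = 1 / MTBF; FIT = λ × 1e9 = 1e9 / MTBF
λ = 1 / 64025 ≈ 1.562e-05 failures/hour
FIT = 1e9 / 64025 ≈ 15619 failures per 1e9 hours (nearest whole number)

λ = 1.562e-05 /h, FIT = 15619


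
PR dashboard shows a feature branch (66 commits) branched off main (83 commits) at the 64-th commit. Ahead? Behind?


Common ancestor: commit #64
feature commits after divergence: 66 - 64 = 2
main commits after divergence: 83 - 64 = 19
feature is 2 commits ahead of main
main is 19 commits ahead of feature

feature ahead: 2, main ahead: 19


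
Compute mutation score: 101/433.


Mutation score = killed / total * 100
Mutation score = 101 / 433 * 100
Mutation score = 23.33%

23.33%


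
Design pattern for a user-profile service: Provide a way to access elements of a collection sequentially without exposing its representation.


This matches the Iterator pattern

Iterator


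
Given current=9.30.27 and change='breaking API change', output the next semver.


Current: 9.30.27
Change category: 'breaking API change' → major bump
SemVer rule: major bump → increment MAJOR, reset MINOR and PATCH to 0
New: 10.0.0

10.0.0


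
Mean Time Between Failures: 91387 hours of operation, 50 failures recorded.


Formula: MTBF = Total operating time / Number of failures
MTBF = 91387 / 50
MTBF = 1827.74 hours

1827.74 hours


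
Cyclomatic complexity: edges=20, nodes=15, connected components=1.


Formula: V(G) = E - N + 2P
V(G) = 20 - 15 + 2*1
V(G) = 5 + 2
V(G) = 7

7


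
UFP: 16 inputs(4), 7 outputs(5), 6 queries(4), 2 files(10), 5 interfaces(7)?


UFP = EI*4 + EO*5 + EQ*4 + ILF*10 + EIF*7
UFP = 16*4 + 7*5 + 6*4 + 2*10 + 5*7
UFP = 64 + 35 + 24 + 20 + 35
UFP = 178

178


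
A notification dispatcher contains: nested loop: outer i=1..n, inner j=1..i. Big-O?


Reasoning: triangle: n(n+1)/2 ~ n^2/2
Complexity: O(n^2)

O(n^2)


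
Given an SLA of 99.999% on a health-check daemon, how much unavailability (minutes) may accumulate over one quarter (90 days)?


Formula: allowed downtime = period * (100 - SLA) / 100
Period (quarter (90 days)) = 129600 minutes
Unavailability fraction = (100 - 99.999) / 100
Allowed downtime = 129600 * (100 - 99.999) / 100
Allowed downtime = 1.296 minutes

1.296 minutes


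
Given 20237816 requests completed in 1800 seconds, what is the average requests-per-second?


Formula: throughput = requests / seconds
throughput = 20237816 / 1800
throughput = 11243.23 requests/second

11243.23 requests/second


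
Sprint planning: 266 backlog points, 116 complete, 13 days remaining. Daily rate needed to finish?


Formula: Required rate = Remaining points / Days left
Remaining = 266 - 116 = 150 points
Required rate = 150 / 13 = 11.54 points/day

11.54 points/day


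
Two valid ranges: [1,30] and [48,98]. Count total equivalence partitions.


Valid ranges: [1,30] and [48,98]
Class 1: x < 1 — invalid
Class 2: 1 ≤ x ≤ 30 — valid
Class 3: 30 < x < 48 — invalid (gap between ranges)
Class 4: 48 ≤ x ≤ 98 — valid
Class 5: x > 98 — invalid
Total equivalence classes: 5

5 equivalence classes


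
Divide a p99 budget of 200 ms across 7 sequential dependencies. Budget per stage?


Formula: per_stage = total_budget / stages
per_stage = 200 / 7
per_stage = 28.57 ms

28.57 ms


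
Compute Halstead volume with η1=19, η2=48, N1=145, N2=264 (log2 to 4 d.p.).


Formula: V = N * log2(η), where N = N1 + N2 and η = η1 + η2
η = 19 + 48 = 67
N = 145 + 264 = 409
log2(67) ≈ 6.0661
V = 409 * 6.0661 = 2481.03

2481.03


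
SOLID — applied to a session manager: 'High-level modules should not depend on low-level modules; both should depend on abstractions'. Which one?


This describes the Dependency Inversion Principle (DIP)

Dependency Inversion Principle (DIP)


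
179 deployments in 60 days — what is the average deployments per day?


Formula: deployments per day = releases / days
= 179 / 60
= 2.983 deploys/day
(equivalently, 20.88 deploys/week)

2.983 deploys/day


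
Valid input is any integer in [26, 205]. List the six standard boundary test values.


Range: [26, 205]
Boundaries: just below min, min, min+1, max-1, max, just above max
Values: [25, 26, 27, 204, 205, 206]

[25, 26, 27, 204, 205, 206]


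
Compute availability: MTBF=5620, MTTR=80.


Availability = MTBF / (MTBF + MTTR)
Availability = 5620 / (5620 + 80)
Availability = 5620 / 5700
Availability = 98.5965%

98.5965%


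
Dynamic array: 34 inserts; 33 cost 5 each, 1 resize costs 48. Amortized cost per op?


Formula: Amortized cost = Total cost / Operations
Total cost = (33 * 5) + (1 * 48)
Total cost = 165 + 48 = 213
Amortized = 213 / 34 = 6.2647

6.2647


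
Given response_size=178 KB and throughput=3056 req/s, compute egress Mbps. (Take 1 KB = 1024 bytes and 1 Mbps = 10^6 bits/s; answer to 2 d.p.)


Formula: Mbps = payload_bytes * RPS * 8 / 1e6
Payload per request = 178 KB = 178 * 1024 = 182272 bytes
Total bytes/sec = 182272 * 3056 = 557023232
Total bits/sec = 557023232 * 8 = 4456185856
Mbps = 4456185856 / 1e6 = 4456.19

4456.19 Mbps


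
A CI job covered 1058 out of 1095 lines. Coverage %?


Coverage = covered / total * 100
Coverage = 1058 / 1095 * 100
Coverage = 96.62%

96.62%


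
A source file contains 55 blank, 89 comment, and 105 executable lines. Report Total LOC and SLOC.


Total LOC = blank + comment + code
Total LOC = 55 + 89 + 105 = 249
SLOC (source only) = code = 105

Total LOC: 249, SLOC: 105


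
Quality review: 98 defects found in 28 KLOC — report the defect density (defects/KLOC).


Defect density = defects / KLOC
Defect density = 98 / 28
Defect density = 3.5 defects/KLOC

3.5 defects/KLOC


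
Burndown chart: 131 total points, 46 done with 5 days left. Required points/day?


Formula: Required rate = Remaining points / Days left
Remaining = 131 - 46 = 85 points
Required rate = 85 / 5 = 17.0 points/day

17.0 points/day


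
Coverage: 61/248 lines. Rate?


Coverage = covered / total * 100
Coverage = 61 / 248 * 100
Coverage = 24.6%

24.6%


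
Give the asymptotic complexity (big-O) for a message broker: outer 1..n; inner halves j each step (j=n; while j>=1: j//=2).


Reasoning: n times log n
Complexity: O(n log n)

O(n log n)


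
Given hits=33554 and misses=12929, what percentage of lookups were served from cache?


Formula: hit rate = hits / (hits + misses) * 100
hit rate = 33554 / (33554 + 12929) * 100
hit rate = 33554 / 46483 * 100
hit rate = 72.19%

72.19%


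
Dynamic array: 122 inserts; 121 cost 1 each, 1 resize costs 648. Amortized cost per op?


Formula: Amortized cost = Total cost / Operations
Total cost = (121 * 1) + (1 * 648)
Total cost = 121 + 648 = 769
Amortized = 769 / 122 = 6.3033

6.3033


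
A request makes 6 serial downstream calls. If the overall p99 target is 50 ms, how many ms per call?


Formula: per_stage = total_budget / stages
per_stage = 50 / 6
per_stage = 8.33 ms

8.33 ms


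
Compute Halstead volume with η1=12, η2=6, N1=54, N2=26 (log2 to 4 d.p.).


Formula: V = N * log2(η), where N = N1 + N2 and η = η1 + η2
η = 12 + 6 = 18
N = 54 + 26 = 80
log2(18) ≈ 4.1699
V = 80 * 4.1699 = 333.59

333.59


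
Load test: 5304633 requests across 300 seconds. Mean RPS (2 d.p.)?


Formula: throughput = requests / seconds
throughput = 5304633 / 300
throughput = 17682.11 requests/second

17682.11 requests/second


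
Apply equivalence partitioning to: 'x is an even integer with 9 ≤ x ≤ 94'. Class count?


Constraint: even integers in [9, 94]
Class 1: x < 9 — out-of-range invalid
Class 2: x in [9,94] but odd — wrong type invalid
Class 3: x in [9,94] and even — valid
Class 4: x > 94 — out-of-range invalid
Total equivalence classes: 4

4 equivalence classes


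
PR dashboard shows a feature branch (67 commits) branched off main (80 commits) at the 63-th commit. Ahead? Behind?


Common ancestor: commit #63
feature commits after divergence: 67 - 63 = 4
main commits after divergence: 80 - 63 = 17
feature is 4 commits ahead of main
main is 17 commits ahead of feature

feature ahead: 4, main ahead: 17


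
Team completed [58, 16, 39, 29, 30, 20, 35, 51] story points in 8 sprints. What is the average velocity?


Formula: Avg velocity = Total points / Number of sprints
Points: [58, 16, 39, 29, 30, 20, 35, 51]
Sum = 58 + 16 + 39 + 29 + 30 + 20 + 35 + 51 = 278
Avg velocity = 278 / 8 = 34.75 points/sprint

34.75 points/sprint


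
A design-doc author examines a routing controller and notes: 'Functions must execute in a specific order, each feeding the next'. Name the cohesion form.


Reasoning: Output of one is input to next
Type: Sequential cohesion

Sequential cohesion


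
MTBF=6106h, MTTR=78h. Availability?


Availability = MTBF / (MTBF + MTTR)
Availability = 6106 / (6106 + 78)
Availability = 6106 / 6184
Availability = 98.7387%

98.7387%


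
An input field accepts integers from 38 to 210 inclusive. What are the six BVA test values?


Range: [38, 210]
Boundaries: just below min, min, min+1, max-1, max, just above max
Values: [37, 38, 39, 209, 210, 211]

[37, 38, 39, 209, 210, 211]


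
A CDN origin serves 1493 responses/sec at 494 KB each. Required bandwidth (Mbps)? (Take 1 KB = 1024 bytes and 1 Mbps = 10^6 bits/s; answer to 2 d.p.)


Formula: Mbps = payload_bytes * RPS * 8 / 1e6
Payload per request = 494 KB = 494 * 1024 = 505856 bytes
Total bytes/sec = 505856 * 1493 = 755243008
Total bits/sec = 755243008 * 8 = 6041944064
Mbps = 6041944064 / 1e6 = 6041.94

6041.94 Mbps


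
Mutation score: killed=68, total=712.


Mutation score = killed / total * 100
Mutation score = 68 / 712 * 100
Mutation score = 9.55%

9.55%


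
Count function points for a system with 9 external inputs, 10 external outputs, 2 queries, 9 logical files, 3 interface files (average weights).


UFP = EI*4 + EO*5 + EQ*4 + ILF*10 + EIF*7
UFP = 9*4 + 10*5 + 2*4 + 9*10 + 3*7
UFP = 36 + 50 + 8 + 90 + 21
UFP = 205

205


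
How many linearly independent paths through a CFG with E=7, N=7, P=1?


Formula: V(G) = E - N + 2P
V(G) = 7 - 7 + 2*1
V(G) = 0 + 2
V(G) = 2

2


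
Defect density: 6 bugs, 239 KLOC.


Defect density = defects / KLOC
Defect density = 6 / 239
Defect density = 0.025 defects/KLOC

0.025 defects/KLOC


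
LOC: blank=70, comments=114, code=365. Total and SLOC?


Total LOC = blank + comment + code
Total LOC = 70 + 114 + 365 = 549
SLOC (source only) = code = 365

Total LOC: 549, SLOC: 365


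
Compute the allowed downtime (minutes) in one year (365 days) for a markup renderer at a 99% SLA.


Formula: allowed downtime = period * (100 - SLA) / 100
Period (year (365 days)) = 525600 minutes
Unavailability fraction = (100 - 99.0) / 100
Allowed downtime = 525600 * (100 - 99.0) / 100
Allowed downtime = 5256.0 minutes

5256.0 minutes


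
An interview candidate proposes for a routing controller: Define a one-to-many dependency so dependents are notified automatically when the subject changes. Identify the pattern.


This matches the Observer pattern

Observer
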